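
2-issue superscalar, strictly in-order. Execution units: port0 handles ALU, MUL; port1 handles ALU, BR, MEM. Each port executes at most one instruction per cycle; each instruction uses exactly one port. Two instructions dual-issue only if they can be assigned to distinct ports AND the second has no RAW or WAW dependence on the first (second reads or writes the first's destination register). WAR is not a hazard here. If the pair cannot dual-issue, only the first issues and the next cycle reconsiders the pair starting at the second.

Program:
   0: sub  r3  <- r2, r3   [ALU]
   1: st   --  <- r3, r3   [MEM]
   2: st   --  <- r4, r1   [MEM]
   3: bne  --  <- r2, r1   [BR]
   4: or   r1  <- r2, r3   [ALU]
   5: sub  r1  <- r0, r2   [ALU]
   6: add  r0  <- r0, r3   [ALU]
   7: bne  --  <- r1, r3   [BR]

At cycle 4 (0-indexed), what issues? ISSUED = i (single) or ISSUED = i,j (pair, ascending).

c0: i0 sub.ALU  RAW r3
c1: i1 st.MEM  no-port MEM/MEM
c2: i2 st.MEM  no-port MEM/BR
c3: i3/i4 bne.BR;or.ALU  dual
c4: i5/i6 sub.ALU;add.ALU  dual
c5: i7 bne.BR  tail

ISSUED = 5,6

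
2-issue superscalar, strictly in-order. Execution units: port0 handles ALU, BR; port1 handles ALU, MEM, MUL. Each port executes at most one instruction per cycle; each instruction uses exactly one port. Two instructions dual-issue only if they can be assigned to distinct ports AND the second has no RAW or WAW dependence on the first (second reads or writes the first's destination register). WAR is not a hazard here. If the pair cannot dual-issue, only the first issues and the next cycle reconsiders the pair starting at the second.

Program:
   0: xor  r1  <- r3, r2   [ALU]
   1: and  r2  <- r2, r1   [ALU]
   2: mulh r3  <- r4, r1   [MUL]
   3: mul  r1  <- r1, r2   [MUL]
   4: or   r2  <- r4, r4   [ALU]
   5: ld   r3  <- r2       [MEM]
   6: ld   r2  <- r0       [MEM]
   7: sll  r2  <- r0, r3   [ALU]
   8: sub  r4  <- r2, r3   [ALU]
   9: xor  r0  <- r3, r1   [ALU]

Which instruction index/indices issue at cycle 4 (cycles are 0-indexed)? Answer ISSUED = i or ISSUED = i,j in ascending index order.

c0: i0 xor  RAW r1
c1: i1,i2 and mulh  dual
c2: i3,i4 mul or  dual
c3: i5 ld  no-port MEM/MEM
c4: i6 ld  WAW r2
c5: i7 sll  RAW r2
c6: i8,i9 sub xor  dual

ISSUED = 6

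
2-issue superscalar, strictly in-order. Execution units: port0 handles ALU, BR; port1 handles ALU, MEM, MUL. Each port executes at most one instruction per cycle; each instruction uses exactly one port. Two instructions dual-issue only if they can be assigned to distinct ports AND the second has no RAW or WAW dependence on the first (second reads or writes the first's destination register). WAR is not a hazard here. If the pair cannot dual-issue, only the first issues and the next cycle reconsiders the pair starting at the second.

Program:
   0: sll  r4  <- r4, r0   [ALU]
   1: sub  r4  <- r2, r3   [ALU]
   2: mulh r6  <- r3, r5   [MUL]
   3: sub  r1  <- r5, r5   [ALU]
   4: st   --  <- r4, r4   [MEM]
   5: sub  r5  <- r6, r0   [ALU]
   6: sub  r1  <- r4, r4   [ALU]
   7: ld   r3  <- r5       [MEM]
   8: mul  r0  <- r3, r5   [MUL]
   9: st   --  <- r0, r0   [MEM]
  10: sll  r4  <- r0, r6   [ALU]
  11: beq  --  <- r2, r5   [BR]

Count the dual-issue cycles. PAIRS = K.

t=0 i0:sll ; WAW r4
t=1 i1/i2:sub+mulh ; dual
t=2 i3/i4:sub+st ; dual
t=3 i5/i6:sub+sub ; dual
t=4 i7:ld ; no-port MEM/MUL
t=5 i8:mul ; no-port MUL/MEM
t=6 i9/i10:st+sll ; dual
t=7 i11:beq ; tail

PAIRS = 4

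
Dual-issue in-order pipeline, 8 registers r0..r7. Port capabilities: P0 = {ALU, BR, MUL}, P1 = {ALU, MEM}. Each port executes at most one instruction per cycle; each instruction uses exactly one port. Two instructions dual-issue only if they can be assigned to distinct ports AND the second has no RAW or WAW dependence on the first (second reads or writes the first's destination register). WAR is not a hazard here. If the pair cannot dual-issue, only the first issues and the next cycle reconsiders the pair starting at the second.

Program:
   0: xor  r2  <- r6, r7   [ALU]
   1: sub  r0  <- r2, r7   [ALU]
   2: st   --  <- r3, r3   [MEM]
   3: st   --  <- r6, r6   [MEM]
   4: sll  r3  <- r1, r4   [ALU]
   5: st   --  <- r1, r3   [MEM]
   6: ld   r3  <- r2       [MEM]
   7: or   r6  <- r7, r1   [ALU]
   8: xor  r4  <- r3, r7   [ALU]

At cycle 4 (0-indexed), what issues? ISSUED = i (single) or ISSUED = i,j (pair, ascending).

#0 head=0: xor.ALU i0 RAW r2
#1 head=1: sub.ALU+st.MEM i1+i2 dual
#2 head=3: st.MEM+sll.ALU i3+i4 dual
#3 head=5: st.MEM i5 no-port MEM/MEM
#4 head=6: ld.MEM+or.ALU i6+i7 dual
#5 head=8: xor.ALU i8 tail

ISSUED = 6,7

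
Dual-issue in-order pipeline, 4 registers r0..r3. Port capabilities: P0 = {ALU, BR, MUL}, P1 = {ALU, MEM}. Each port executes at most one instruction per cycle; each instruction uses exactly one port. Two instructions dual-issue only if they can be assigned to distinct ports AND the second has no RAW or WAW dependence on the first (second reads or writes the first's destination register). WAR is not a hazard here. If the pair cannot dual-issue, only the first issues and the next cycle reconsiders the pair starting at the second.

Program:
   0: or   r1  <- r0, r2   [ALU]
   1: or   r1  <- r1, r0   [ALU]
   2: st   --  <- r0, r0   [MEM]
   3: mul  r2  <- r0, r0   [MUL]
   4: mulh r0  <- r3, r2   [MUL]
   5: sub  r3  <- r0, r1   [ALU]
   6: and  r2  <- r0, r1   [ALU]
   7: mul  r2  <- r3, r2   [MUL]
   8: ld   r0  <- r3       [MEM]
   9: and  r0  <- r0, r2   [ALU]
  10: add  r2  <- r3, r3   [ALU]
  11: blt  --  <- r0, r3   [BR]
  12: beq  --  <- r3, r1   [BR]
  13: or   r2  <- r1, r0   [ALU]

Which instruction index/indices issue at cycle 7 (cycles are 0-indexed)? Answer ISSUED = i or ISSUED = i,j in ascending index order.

c0: i0 or  RAW+WAW r1
c1: i1+i2 or;st  pair
c2: i3 mul  no-port MUL/MUL
c3: i4 mulh  RAW r0
c4: i5+i6 sub;and  pair
c5: i7+i8 mul;ld  pair
c6: i9+i10 and;add  pair
c7: i11 blt  no-port BR/BR
c8: i12+i13 beq;or  pair

ISSUED = 11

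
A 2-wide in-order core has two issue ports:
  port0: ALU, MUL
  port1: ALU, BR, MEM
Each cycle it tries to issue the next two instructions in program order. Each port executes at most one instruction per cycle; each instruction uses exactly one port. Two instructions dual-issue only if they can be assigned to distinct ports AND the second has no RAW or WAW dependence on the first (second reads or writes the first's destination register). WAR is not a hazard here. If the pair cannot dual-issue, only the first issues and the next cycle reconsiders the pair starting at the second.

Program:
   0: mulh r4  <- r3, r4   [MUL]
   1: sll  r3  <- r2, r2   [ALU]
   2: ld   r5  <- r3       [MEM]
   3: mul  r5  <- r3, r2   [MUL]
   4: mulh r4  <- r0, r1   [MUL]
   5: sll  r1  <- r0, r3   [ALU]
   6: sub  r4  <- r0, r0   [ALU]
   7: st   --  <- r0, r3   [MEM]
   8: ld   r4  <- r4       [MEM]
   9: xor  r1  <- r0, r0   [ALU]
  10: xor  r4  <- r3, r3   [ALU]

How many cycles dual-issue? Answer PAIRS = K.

#0 head=0: mulh.MUL sll.ALU i0/i1 dual
#1 head=2: ld.MEM i2 WAW r5
#2 head=3: mul.MUL i3 no-port MUL/MUL
#3 head=4: mulh.MUL sll.ALU i4/i5 dual
#4 head=6: sub.ALU st.MEM i6/i7 dual
#5 head=8: ld.MEM xor.ALU i8/i9 dual
#6 head=10: xor.ALU i10 tail

PAIRS = 4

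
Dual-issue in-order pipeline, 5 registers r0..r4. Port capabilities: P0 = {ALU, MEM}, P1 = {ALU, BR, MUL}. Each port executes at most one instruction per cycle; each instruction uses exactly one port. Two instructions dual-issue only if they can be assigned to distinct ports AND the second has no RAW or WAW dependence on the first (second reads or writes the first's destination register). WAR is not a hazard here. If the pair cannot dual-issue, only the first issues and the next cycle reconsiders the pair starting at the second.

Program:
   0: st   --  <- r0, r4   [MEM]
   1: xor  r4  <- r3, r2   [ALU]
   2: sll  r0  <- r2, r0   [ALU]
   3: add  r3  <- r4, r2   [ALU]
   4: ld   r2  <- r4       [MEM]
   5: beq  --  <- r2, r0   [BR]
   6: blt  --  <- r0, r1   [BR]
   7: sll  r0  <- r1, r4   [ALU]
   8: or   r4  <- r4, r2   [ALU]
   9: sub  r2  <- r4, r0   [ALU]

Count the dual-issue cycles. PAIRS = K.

[0] i0+i1  st.MEM xor.ALU  -- pair
[1] i2+i3  sll.ALU add.ALU  -- pair
[2] i4  ld.MEM  -- RAW r2
[3] i5  beq.BR  -- no-port BR/BR
[4] i6+i7  blt.BR sll.ALU  -- pair
[5] i8  or.ALU  -- RAW r4
[6] i9  sub.ALU  -- tail

PAIRS = 3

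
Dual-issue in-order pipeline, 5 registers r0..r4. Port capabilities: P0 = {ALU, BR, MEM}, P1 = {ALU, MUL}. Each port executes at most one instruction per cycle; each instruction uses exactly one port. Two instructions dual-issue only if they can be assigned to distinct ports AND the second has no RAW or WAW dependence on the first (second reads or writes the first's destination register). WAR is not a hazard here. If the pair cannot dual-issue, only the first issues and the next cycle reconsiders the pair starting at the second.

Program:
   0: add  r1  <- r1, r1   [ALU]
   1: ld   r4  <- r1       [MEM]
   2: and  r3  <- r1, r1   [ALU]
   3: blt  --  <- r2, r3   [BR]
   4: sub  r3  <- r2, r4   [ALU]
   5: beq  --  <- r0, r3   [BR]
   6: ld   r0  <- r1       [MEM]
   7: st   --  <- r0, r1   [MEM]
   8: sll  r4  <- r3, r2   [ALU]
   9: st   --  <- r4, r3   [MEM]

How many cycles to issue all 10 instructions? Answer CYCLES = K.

c0: i0 add.ALU  RAW r1
c1: i1+i2 ld.MEM;and.ALU  pair
c2: i3+i4 blt.BR;sub.ALU  pair
c3: i5 beq.BR  no-port BR/MEM
c4: i6 ld.MEM  no-port MEM/MEM
c5: i7+i8 st.MEM;sll.ALU  pair
c6: i9 st.MEM  tail

CYCLES = 7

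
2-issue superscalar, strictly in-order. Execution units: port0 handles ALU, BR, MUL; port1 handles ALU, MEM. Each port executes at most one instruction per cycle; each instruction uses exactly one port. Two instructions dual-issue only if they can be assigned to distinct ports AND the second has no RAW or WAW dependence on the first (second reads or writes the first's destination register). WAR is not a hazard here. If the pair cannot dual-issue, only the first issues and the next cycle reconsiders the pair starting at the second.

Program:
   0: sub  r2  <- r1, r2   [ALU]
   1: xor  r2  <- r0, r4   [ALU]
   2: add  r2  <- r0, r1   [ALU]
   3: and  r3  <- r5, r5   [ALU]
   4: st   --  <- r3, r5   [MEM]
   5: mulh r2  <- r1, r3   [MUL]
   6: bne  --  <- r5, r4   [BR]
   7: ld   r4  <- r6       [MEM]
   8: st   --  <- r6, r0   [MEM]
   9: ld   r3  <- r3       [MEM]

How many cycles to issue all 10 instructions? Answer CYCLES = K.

CYCLES = 7

  cy0 -> i0 (sub) WAW r2
  cy1 -> i1 (xor) WAW r2
  cy2 -> i2+i3 (add+and) pair
  cy3 -> i4+i5 (st+mulh) pair
  cy4 -> i6+i7 (bne+ld) pair
  cy5 -> i8 (st) no-port MEM/MEM
  cy6 -> i9 (ld) tail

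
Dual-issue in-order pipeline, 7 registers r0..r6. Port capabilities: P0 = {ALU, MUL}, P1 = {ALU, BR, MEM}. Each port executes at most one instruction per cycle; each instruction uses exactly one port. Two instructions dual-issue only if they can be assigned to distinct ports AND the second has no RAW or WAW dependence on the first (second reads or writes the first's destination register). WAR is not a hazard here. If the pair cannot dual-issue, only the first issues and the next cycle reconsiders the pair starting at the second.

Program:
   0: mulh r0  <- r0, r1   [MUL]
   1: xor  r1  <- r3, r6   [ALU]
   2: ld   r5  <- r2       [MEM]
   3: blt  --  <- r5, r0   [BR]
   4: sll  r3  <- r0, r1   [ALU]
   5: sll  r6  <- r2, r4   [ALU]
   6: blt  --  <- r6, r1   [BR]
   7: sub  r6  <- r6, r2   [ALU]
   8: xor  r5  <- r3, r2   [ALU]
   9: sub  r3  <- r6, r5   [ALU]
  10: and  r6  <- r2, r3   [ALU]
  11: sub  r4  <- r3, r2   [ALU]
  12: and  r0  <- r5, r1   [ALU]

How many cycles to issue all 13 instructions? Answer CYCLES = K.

c0: i0/i1 mulh.MUL/xor.ALU  2-wide
c1: i2 ld.MEM  no-port MEM/BR
c2: i3/i4 blt.BR/sll.ALU  2-wide
c3: i5 sll.ALU  RAW r6
c4: i6/i7 blt.BR/sub.ALU  2-wide
c5: i8 xor.ALU  RAW r5
c6: i9 sub.ALU  RAW r3
c7: i10/i11 and.ALU/sub.ALU  2-wide
c8: i12 and.ALU  tail

CYCLES = 9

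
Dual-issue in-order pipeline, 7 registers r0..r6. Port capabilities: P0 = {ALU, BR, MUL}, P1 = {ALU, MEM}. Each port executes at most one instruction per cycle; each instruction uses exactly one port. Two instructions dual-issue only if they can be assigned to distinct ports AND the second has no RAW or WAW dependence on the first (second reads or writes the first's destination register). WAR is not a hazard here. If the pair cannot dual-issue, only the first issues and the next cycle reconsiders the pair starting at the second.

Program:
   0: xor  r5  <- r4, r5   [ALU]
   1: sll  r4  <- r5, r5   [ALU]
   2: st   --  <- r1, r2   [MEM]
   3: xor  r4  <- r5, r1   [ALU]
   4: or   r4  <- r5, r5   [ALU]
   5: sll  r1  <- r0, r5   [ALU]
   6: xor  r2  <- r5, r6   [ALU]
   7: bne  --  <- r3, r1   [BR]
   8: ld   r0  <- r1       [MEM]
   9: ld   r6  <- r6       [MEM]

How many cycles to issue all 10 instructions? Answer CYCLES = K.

[0] i0  xor.ALU  -- RAW r5
[1] i1+i2  sll.ALU+st.MEM  -- 2-wide
[2] i3  xor.ALU  -- WAW r4
[3] i4+i5  or.ALU+sll.ALU  -- 2-wide
[4] i6+i7  xor.ALU+bne.BR  -- 2-wide
[5] i8  ld.MEM  -- no-port MEM/MEM
[6] i9  ld.MEM  -- tail

CYCLES = 7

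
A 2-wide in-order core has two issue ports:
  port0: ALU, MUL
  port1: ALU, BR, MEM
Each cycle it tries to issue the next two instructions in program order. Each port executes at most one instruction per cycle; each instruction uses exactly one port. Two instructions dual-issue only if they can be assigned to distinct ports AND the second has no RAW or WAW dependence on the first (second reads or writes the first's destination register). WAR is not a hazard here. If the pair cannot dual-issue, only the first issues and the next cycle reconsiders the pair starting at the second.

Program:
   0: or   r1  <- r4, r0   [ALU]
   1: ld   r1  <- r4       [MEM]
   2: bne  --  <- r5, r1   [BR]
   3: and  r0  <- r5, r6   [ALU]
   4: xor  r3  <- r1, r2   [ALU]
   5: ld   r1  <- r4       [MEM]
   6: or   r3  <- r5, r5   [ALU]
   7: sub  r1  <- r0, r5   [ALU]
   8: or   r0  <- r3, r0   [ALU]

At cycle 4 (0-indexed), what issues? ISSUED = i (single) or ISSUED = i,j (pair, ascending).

#0 head=0: or.ALU i0 WAW r1
#1 head=1: ld.MEM i1 no-port MEM/BR
#2 head=2: bne.BR;and.ALU i2,i3 pair
#3 head=4: xor.ALU;ld.MEM i4,i5 pair
#4 head=6: or.ALU;sub.ALU i6,i7 pair
#5 head=8: or.ALU i8 tail

ISSUED = 6,7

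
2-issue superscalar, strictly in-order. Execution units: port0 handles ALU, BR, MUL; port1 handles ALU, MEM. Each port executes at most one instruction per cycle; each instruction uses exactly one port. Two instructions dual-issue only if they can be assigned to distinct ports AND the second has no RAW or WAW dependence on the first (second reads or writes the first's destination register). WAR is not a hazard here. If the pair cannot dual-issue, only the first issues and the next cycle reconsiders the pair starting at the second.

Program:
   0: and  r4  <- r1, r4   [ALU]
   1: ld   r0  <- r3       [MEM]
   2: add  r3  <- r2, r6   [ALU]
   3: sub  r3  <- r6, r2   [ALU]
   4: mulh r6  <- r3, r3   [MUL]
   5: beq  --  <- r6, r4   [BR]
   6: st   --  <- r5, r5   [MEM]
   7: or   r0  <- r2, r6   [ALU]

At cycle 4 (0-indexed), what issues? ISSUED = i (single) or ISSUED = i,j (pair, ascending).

0. and ld @i0&i1  | 2-wide
1. add @i2  | WAW r3
2. sub @i3  | RAW r3
3. mulh @i4  | no-port MUL/BR
4. beq st @i5&i6  | 2-wide
5. or @i7  | tail

ISSUED = 5,6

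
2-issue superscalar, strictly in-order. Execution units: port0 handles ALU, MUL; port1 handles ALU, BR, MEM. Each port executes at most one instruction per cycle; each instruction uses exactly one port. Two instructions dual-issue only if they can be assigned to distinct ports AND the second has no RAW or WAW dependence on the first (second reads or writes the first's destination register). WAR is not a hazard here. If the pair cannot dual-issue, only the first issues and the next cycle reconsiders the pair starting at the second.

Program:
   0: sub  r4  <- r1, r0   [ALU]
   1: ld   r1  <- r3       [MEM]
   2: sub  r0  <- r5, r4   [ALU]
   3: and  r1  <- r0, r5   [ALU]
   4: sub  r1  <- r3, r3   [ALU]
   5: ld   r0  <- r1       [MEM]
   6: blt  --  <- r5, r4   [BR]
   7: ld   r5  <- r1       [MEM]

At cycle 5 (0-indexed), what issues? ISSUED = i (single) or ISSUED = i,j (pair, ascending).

ISSUED = 6

0. sub/ld @i0,i1  | dual
1. sub @i2  | RAW r0
2. and @i3  | WAW r1
3. sub @i4  | RAW r1
4. ld @i5  | no-port MEM/BR
5. blt @i6  | no-port BR/MEM
6. ld @i7  | tail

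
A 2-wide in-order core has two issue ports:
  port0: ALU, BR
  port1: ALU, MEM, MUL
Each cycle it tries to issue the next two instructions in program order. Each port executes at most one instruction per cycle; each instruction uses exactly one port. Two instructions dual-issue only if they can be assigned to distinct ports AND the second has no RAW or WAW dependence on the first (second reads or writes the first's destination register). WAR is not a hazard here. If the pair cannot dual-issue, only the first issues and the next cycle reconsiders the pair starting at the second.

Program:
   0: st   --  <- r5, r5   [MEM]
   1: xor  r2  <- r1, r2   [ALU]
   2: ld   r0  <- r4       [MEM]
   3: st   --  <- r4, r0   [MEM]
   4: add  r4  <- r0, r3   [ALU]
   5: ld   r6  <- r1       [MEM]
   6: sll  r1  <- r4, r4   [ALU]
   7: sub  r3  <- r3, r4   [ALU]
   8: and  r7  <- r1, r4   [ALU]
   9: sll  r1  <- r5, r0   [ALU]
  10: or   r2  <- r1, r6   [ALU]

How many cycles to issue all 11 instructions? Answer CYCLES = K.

0. st+xor @i0+i1  | 2-wide
1. ld @i2  | no-port MEM/MEM
2. st+add @i3+i4  | 2-wide
3. ld+sll @i5+i6  | 2-wide
4. sub+and @i7+i8  | 2-wide
5. sll @i9  | RAW r1
6. or @i10  | tail

CYCLES = 7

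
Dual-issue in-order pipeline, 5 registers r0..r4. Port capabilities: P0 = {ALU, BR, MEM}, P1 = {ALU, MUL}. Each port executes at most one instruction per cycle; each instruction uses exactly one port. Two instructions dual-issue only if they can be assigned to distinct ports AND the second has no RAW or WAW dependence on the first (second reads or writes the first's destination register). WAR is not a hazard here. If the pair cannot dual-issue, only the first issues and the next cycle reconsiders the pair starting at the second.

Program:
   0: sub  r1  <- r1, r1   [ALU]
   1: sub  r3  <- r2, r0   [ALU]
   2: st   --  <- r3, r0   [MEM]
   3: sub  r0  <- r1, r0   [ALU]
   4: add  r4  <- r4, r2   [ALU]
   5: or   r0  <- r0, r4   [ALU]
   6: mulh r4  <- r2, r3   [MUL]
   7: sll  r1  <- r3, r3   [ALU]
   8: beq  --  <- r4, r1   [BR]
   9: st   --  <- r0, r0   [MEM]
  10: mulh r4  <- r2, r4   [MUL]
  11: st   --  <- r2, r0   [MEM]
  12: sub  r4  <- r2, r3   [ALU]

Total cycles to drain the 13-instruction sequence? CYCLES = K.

[0] i0/i1  sub.ALU/sub.ALU  -- dual
[1] i2/i3  st.MEM/sub.ALU  -- dual
[2] i4  add.ALU  -- RAW r4
[3] i5/i6  or.ALU/mulh.MUL  -- dual
[4] i7  sll.ALU  -- RAW r1
[5] i8  beq.BR  -- no-port BR/MEM
[6] i9/i10  st.MEM/mulh.MUL  -- dual
[7] i11/i12  st.MEM/sub.ALU  -- dual

CYCLES = 8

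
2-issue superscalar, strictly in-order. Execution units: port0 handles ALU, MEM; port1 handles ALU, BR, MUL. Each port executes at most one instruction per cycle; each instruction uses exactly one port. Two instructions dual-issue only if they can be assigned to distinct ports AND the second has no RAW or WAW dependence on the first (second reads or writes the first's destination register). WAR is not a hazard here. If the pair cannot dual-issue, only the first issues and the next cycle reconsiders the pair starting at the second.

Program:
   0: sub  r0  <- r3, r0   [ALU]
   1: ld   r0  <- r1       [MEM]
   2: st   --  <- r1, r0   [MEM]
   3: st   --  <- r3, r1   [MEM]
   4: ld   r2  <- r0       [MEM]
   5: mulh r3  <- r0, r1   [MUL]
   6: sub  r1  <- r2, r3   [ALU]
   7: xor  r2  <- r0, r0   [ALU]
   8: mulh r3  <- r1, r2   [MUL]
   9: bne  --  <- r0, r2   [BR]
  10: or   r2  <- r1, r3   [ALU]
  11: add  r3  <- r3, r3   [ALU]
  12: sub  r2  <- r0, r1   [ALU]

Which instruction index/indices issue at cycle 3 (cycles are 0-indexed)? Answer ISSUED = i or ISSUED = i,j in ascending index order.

ISSUED = 3

[0] i0  sub.ALU  -- WAW r0
[1] i1  ld.MEM  -- no-port MEM/MEM
[2] i2  st.MEM  -- no-port MEM/MEM
[3] i3  st.MEM  -- no-port MEM/MEM
[4] i4/i5  ld.MEM;mulh.MUL  -- dual
[5] i6/i7  sub.ALU;xor.ALU  -- dual
[6] i8  mulh.MUL  -- no-port MUL/BR
[7] i9/i10  bne.BR;or.ALU  -- dual
[8] i11/i12  add.ALU;sub.ALU  -- dual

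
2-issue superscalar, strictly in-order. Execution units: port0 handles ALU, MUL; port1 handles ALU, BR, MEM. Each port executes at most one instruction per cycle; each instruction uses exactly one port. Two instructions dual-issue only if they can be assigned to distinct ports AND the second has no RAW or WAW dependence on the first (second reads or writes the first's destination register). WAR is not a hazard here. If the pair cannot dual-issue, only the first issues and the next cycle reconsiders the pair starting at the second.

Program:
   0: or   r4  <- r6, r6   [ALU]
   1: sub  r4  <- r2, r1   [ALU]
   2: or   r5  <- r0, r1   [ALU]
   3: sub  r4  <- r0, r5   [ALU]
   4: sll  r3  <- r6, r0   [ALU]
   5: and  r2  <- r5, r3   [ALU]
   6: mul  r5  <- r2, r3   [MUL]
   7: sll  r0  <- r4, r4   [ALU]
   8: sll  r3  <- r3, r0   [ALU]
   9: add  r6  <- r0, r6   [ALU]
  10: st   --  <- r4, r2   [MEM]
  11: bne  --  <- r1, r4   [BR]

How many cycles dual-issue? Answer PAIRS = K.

t=0 i0:or.ALU ; WAW r4
t=1 i1+i2:sub.ALU;or.ALU ; dual
t=2 i3+i4:sub.ALU;sll.ALU ; dual
t=3 i5:and.ALU ; RAW r2
t=4 i6+i7:mul.MUL;sll.ALU ; dual
t=5 i8+i9:sll.ALU;add.ALU ; dual
t=6 i10:st.MEM ; no-port MEM/BR
t=7 i11:bne.BR ; tail

PAIRS = 4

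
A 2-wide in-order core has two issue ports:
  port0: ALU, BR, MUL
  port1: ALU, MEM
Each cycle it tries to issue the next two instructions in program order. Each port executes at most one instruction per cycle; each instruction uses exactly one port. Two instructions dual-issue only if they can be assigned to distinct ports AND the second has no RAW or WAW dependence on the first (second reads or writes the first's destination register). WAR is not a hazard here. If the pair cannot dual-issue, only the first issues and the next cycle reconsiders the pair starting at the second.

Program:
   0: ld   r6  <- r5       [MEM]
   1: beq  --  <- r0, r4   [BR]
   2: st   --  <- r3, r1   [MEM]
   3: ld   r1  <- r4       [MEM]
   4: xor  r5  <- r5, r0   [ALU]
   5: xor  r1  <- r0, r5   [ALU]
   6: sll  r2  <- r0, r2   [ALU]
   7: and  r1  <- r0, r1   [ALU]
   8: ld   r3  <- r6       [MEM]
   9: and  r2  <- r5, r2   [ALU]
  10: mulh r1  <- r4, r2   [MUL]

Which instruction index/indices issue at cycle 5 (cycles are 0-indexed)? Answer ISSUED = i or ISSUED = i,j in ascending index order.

ISSUED = 9

  cy0 -> i0,i1 (ld beq) dual
  cy1 -> i2 (st) no-port MEM/MEM
  cy2 -> i3,i4 (ld xor) dual
  cy3 -> i5,i6 (xor sll) dual
  cy4 -> i7,i8 (and ld) dual
  cy5 -> i9 (and) RAW r2
  cy6 -> i10 (mulh) tail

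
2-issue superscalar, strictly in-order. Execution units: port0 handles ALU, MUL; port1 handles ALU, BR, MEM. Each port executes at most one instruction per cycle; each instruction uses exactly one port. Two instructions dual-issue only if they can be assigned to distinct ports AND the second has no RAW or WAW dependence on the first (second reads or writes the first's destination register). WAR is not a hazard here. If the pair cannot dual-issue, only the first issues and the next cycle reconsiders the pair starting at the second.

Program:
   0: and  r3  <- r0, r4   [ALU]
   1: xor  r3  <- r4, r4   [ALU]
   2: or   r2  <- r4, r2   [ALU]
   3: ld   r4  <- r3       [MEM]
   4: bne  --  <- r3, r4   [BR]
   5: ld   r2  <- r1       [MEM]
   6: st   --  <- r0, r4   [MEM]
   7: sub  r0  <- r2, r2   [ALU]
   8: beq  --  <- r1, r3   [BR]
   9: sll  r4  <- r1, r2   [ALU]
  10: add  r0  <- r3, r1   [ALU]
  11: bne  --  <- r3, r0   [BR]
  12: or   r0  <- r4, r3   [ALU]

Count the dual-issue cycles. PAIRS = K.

[0] i0  and  -- WAW r3
[1] i1&i2  xor;or  -- pair
[2] i3  ld  -- no-port MEM/BR
[3] i4  bne  -- no-port BR/MEM
[4] i5  ld  -- no-port MEM/MEM
[5] i6&i7  st;sub  -- pair
[6] i8&i9  beq;sll  -- pair
[7] i10  add  -- RAW r0
[8] i11&i12  bne;or  -- pair

PAIRS = 4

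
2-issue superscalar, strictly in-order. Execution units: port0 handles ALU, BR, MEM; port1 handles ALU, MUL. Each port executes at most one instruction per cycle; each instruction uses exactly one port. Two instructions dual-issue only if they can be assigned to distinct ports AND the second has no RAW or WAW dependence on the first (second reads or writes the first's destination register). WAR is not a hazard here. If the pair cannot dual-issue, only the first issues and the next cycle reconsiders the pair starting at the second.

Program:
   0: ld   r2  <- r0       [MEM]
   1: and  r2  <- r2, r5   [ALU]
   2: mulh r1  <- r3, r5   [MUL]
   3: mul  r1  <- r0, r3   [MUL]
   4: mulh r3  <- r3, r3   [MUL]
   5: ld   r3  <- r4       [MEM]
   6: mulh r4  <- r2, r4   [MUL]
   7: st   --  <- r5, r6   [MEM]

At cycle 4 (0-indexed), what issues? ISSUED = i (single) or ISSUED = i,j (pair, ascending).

t=0 i0:ld.MEM ; RAW+WAW r2
t=1 i1+i2:and.ALU;mulh.MUL ; pair
t=2 i3:mul.MUL ; no-port MUL/MUL
t=3 i4:mulh.MUL ; WAW r3
t=4 i5+i6:ld.MEM;mulh.MUL ; pair
t=5 i7:st.MEM ; tail

ISSUED = 5,6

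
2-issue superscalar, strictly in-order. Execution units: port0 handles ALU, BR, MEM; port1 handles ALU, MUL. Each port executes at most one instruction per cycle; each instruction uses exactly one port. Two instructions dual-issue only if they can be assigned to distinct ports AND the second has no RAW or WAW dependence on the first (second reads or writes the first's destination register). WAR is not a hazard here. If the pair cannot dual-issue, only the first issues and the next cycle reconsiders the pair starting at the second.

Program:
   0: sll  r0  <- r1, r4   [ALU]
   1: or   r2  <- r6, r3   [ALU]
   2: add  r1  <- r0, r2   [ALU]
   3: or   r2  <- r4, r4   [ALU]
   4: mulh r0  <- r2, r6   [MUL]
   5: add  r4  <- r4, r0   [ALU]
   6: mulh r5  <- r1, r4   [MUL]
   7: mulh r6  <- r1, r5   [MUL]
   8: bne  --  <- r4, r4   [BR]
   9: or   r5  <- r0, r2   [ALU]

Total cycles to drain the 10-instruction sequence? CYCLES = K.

CYCLES = 7

[0] i0,i1  sll/or  -- pair
[1] i2,i3  add/or  -- pair
[2] i4  mulh  -- RAW r0
[3] i5  add  -- RAW r4
[4] i6  mulh  -- no-port MUL/MUL
[5] i7,i8  mulh/bne  -- pair
[6] i9  or  -- tail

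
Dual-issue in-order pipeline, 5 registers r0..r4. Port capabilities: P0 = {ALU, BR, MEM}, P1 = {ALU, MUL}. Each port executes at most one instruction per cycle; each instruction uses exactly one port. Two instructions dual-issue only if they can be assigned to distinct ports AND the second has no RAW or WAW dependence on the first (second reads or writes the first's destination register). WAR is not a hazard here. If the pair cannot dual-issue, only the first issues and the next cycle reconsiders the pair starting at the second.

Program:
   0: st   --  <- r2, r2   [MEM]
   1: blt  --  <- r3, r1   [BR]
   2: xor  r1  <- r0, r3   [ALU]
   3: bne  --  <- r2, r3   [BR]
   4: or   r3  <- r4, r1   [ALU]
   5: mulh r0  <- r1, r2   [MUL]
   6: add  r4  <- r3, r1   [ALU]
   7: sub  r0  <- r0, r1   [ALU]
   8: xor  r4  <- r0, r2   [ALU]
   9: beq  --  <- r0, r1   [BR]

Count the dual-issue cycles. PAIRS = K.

PAIRS = 4

[0] i0  st.MEM  -- no-port MEM/BR
[1] i1,i2  blt.BR;xor.ALU  -- pair
[2] i3,i4  bne.BR;or.ALU  -- pair
[3] i5,i6  mulh.MUL;add.ALU  -- pair
[4] i7  sub.ALU  -- RAW r0
[5] i8,i9  xor.ALU;beq.BR  -- pair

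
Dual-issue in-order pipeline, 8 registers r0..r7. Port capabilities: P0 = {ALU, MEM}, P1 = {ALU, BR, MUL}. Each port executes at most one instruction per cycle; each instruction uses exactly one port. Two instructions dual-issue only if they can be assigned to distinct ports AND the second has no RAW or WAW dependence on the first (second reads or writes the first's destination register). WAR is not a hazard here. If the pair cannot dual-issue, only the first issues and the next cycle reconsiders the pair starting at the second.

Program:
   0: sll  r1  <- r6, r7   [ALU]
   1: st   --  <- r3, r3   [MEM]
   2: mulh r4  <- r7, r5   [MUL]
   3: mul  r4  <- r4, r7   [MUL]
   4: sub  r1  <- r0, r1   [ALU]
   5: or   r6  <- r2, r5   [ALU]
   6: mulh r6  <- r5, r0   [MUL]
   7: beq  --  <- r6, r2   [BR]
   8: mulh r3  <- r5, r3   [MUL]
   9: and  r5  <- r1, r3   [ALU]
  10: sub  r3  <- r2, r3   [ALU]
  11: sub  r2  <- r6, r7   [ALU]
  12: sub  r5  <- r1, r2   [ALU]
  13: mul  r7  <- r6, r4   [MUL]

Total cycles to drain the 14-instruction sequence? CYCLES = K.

CYCLES = 10

[0] i0/i1  sll.ALU/st.MEM  -- pair
[1] i2  mulh.MUL  -- no-port MUL/MUL
[2] i3/i4  mul.MUL/sub.ALU  -- pair
[3] i5  or.ALU  -- WAW r6
[4] i6  mulh.MUL  -- no-port MUL/BR
[5] i7  beq.BR  -- no-port BR/MUL
[6] i8  mulh.MUL  -- RAW r3
[7] i9/i10  and.ALU/sub.ALU  -- pair
[8] i11  sub.ALU  -- RAW r2
[9] i12/i13  sub.ALU/mul.MUL  -- pair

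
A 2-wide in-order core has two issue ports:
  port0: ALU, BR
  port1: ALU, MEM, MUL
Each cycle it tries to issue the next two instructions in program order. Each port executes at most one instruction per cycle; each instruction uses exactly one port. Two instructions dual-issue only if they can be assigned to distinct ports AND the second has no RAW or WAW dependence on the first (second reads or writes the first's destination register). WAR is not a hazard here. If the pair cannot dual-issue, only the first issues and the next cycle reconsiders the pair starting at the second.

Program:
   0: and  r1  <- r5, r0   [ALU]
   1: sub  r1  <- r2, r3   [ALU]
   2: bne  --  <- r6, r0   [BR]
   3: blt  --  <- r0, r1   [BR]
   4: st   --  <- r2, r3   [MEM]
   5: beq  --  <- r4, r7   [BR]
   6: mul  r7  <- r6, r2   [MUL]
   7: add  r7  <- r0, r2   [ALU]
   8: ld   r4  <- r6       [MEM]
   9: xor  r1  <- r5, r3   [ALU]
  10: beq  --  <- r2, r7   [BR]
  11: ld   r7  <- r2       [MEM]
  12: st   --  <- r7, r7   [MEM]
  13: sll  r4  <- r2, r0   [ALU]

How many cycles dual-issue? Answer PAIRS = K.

PAIRS = 6

0. and @i0  | WAW r1
1. sub+bne @i1/i2  | pair
2. blt+st @i3/i4  | pair
3. beq+mul @i5/i6  | pair
4. add+ld @i7/i8  | pair
5. xor+beq @i9/i10  | pair
6. ld @i11  | no-port MEM/MEM
7. st+sll @i12/i13  | pair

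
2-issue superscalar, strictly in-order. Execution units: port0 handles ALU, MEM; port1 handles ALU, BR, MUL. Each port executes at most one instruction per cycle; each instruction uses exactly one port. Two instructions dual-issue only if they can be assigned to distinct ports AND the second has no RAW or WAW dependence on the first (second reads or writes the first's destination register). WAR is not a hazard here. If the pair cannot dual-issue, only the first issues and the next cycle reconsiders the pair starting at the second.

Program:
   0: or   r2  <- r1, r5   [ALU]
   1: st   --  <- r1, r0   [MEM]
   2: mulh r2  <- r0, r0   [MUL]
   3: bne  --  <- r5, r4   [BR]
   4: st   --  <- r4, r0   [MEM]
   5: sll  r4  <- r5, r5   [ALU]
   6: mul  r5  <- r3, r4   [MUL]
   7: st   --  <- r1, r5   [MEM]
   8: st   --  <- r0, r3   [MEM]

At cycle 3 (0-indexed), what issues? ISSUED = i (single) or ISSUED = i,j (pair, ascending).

ISSUED = 5

[0] i0+i1  or.ALU/st.MEM  -- pair
[1] i2  mulh.MUL  -- no-port MUL/BR
[2] i3+i4  bne.BR/st.MEM  -- pair
[3] i5  sll.ALU  -- RAW r4
[4] i6  mul.MUL  -- RAW r5
[5] i7  st.MEM  -- no-port MEM/MEM
[6] i8  st.MEM  -- tail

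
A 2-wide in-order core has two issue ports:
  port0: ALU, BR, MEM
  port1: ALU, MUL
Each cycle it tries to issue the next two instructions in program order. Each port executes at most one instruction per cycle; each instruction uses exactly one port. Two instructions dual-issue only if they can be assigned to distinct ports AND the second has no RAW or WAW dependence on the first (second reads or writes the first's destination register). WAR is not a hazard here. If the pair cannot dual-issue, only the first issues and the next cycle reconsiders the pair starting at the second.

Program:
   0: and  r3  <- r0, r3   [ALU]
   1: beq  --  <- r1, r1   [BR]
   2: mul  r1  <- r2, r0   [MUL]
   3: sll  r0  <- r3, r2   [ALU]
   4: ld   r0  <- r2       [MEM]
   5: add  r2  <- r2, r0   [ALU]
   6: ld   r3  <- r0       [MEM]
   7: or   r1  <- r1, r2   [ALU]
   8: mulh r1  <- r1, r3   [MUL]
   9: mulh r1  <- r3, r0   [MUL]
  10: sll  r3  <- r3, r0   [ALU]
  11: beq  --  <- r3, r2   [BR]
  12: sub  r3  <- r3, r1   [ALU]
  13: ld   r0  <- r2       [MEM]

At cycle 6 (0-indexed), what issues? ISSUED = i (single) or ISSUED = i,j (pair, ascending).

#0 head=0: and.ALU;beq.BR i0&i1 pair
#1 head=2: mul.MUL;sll.ALU i2&i3 pair
#2 head=4: ld.MEM i4 RAW r0
#3 head=5: add.ALU;ld.MEM i5&i6 pair
#4 head=7: or.ALU i7 RAW+WAW r1
#5 head=8: mulh.MUL i8 no-port MUL/MUL
#6 head=9: mulh.MUL;sll.ALU i9&i10 pair
#7 head=11: beq.BR;sub.ALU i11&i12 pair
#8 head=13: ld.MEM i13 tail

ISSUED = 9,10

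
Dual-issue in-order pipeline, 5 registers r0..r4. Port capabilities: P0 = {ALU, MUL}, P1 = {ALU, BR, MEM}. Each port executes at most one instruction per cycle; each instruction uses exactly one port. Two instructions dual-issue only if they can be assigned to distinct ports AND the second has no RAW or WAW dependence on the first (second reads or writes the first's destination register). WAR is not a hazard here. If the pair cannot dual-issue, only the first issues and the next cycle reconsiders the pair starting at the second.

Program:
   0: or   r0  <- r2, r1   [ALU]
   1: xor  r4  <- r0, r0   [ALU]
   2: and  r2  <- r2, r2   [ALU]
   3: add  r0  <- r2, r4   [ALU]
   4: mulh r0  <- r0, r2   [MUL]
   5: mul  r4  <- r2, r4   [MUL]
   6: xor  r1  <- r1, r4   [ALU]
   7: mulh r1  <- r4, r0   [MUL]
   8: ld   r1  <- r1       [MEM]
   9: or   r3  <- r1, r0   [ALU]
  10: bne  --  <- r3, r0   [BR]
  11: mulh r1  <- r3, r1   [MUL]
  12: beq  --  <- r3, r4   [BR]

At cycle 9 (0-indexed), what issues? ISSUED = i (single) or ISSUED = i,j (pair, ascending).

ISSUED = 10,11

  cy0 -> i0 (or) RAW r0
  cy1 -> i1,i2 (xor and) dual
  cy2 -> i3 (add) RAW+WAW r0
  cy3 -> i4 (mulh) no-port MUL/MUL
  cy4 -> i5 (mul) RAW r4
  cy5 -> i6 (xor) WAW r1
  cy6 -> i7 (mulh) RAW+WAW r1
  cy7 -> i8 (ld) RAW r1
  cy8 -> i9 (or) RAW r3
  cy9 -> i10,i11 (bne mulh) dual
  cy10 -> i12 (beq) tail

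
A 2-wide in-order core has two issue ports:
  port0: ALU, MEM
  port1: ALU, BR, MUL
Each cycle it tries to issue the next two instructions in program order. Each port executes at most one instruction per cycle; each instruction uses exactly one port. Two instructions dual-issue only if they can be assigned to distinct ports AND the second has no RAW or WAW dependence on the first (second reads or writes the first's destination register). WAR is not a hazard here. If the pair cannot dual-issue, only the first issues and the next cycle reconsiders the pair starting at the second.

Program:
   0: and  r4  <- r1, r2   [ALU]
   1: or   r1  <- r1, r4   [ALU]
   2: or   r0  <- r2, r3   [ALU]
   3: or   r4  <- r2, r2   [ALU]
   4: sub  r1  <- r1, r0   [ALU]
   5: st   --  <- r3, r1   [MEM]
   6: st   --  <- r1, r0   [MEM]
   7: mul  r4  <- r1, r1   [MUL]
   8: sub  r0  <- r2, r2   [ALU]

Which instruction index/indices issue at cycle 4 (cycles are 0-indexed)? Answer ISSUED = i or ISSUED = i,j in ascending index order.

c0: i0 and.ALU  RAW r4
c1: i1,i2 or.ALU;or.ALU  2-wide
c2: i3,i4 or.ALU;sub.ALU  2-wide
c3: i5 st.MEM  no-port MEM/MEM
c4: i6,i7 st.MEM;mul.MUL  2-wide
c5: i8 sub.ALU  tail

ISSUED = 6,7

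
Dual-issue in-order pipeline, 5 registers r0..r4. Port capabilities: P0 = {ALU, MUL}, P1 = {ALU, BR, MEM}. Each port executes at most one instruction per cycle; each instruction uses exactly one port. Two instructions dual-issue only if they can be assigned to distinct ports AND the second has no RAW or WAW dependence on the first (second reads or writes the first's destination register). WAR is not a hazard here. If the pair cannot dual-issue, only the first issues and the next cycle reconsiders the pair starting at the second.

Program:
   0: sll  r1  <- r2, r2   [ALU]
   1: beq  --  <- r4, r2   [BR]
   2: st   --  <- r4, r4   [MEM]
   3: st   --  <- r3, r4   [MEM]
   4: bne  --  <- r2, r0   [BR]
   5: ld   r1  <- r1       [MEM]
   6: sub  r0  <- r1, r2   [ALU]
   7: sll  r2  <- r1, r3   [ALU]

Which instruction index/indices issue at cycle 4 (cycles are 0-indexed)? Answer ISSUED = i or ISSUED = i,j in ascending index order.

ISSUED = 5

#0 head=0: sll.ALU beq.BR i0&i1 pair
#1 head=2: st.MEM i2 no-port MEM/MEM
#2 head=3: st.MEM i3 no-port MEM/BR
#3 head=4: bne.BR i4 no-port BR/MEM
#4 head=5: ld.MEM i5 RAW r1
#5 head=6: sub.ALU sll.ALU i6&i7 pair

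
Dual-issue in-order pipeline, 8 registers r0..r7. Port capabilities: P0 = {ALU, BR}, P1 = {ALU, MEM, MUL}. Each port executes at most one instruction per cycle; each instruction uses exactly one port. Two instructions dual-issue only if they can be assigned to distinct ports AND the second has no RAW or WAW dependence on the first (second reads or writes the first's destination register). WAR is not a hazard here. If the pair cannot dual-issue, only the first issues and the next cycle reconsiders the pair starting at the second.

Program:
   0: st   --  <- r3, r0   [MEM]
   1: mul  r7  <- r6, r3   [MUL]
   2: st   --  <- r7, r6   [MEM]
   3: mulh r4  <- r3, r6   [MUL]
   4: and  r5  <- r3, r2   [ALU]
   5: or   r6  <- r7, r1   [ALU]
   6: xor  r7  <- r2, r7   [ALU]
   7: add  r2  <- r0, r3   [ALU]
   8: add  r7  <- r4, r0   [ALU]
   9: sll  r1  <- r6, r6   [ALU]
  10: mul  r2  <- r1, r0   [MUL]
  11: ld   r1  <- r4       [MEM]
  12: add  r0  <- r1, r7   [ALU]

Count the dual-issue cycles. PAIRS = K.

PAIRS = 3

0. st.MEM @i0  | no-port MEM/MUL
1. mul.MUL @i1  | no-port MUL/MEM
2. st.MEM @i2  | no-port MEM/MUL
3. mulh.MUL+and.ALU @i3&i4  | pair
4. or.ALU+xor.ALU @i5&i6  | pair
5. add.ALU+add.ALU @i7&i8  | pair
6. sll.ALU @i9  | RAW r1
7. mul.MUL @i10  | no-port MUL/MEM
8. ld.MEM @i11  | RAW r1
9. add.ALU @i12  | tail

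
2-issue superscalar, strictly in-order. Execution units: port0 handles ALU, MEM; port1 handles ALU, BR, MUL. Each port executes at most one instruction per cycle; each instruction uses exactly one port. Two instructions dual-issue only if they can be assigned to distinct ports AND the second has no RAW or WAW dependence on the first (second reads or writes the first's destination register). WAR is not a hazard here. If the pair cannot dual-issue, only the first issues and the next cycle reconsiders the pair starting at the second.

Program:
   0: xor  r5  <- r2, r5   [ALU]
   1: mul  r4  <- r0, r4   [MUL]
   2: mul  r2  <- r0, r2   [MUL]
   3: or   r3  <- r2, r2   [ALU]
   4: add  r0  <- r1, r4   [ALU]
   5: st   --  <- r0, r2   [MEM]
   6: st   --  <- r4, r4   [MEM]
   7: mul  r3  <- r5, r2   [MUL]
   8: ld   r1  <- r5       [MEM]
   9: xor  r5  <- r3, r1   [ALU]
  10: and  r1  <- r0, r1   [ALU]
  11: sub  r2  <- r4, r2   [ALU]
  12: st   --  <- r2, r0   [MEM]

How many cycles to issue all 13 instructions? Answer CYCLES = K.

CYCLES = 9

c0: i0+i1 xor.ALU+mul.MUL  dual
c1: i2 mul.MUL  RAW r2
c2: i3+i4 or.ALU+add.ALU  dual
c3: i5 st.MEM  no-port MEM/MEM
c4: i6+i7 st.MEM+mul.MUL  dual
c5: i8 ld.MEM  RAW r1
c6: i9+i10 xor.ALU+and.ALU  dual
c7: i11 sub.ALU  RAW r2
c8: i12 st.MEM  tail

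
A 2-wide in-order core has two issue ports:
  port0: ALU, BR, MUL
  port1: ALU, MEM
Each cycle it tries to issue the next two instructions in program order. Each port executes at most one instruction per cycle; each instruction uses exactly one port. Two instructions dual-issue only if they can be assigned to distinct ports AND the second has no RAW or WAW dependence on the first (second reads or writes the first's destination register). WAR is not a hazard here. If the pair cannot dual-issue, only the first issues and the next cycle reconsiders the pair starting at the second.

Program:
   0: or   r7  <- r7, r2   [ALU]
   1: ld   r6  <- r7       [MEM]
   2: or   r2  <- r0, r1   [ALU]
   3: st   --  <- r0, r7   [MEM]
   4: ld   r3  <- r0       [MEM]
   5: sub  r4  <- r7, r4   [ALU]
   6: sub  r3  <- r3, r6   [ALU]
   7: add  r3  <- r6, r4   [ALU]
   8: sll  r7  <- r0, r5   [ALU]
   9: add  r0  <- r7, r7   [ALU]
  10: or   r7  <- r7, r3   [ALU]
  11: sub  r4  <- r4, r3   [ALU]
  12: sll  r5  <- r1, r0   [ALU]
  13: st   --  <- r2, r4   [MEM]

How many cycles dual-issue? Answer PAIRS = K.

t=0 i0:or.ALU ; RAW r7
t=1 i1&i2:ld.MEM or.ALU ; pair
t=2 i3:st.MEM ; no-port MEM/MEM
t=3 i4&i5:ld.MEM sub.ALU ; pair
t=4 i6:sub.ALU ; WAW r3
t=5 i7&i8:add.ALU sll.ALU ; pair
t=6 i9&i10:add.ALU or.ALU ; pair
t=7 i11&i12:sub.ALU sll.ALU ; pair
t=8 i13:st.MEM ; tail

PAIRS = 5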